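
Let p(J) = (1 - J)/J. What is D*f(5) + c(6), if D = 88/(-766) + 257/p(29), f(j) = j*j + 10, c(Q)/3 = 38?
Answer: -14104007/1532 ≈ -9206.3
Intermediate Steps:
c(Q) = 114 (c(Q) = 3*38 = 114)
f(j) = 10 + j² (f(j) = j² + 10 = 10 + j²)
p(J) = (1 - J)/J
D = -2855731/10724 (D = 88/(-766) + 257/(((1 - 1*29)/29)) = 88*(-1/766) + 257/(((1 - 29)/29)) = -44/383 + 257/(((1/29)*(-28))) = -44/383 + 257/(-28/29) = -44/383 + 257*(-29/28) = -44/383 - 7453/28 = -2855731/10724 ≈ -266.29)
D*f(5) + c(6) = -2855731*(10 + 5²)/10724 + 114 = -2855731*(10 + 25)/10724 + 114 = -2855731/10724*35 + 114 = -14278655/1532 + 114 = -14104007/1532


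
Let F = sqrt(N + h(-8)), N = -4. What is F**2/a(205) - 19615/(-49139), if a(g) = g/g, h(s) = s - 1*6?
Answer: -864887/49139 ≈ -17.601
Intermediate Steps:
h(s) = -6 + s (h(s) = s - 6 = -6 + s)
F = 3*I*sqrt(2) (F = sqrt(-4 + (-6 - 8)) = sqrt(-4 - 14) = sqrt(-18) = 3*I*sqrt(2) ≈ 4.2426*I)
a(g) = 1
F**2/a(205) - 19615/(-49139) = (3*I*sqrt(2))**2/1 - 19615/(-49139) = -18*1 - 19615*(-1/49139) = -18 + 19615/49139 = -864887/49139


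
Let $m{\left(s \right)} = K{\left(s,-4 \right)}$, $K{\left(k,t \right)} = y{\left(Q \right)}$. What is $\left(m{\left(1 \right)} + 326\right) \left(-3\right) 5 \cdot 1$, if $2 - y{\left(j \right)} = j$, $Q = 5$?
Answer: $-4845$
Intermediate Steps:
$y{\left(j \right)} = 2 - j$
$K{\left(k,t \right)} = -3$ ($K{\left(k,t \right)} = 2 - 5 = -3$)
$m{\left(s \right)} = -3$
$\left(m{\left(1 \right)} + 326\right) \left(-3\right) 5 \cdot 1 = \left(-3 + 326\right) \left(-3\right) 5 \cdot 1 = 323 \left(\left(-15\right) 1\right) = 323 \left(-15\right) = -4845$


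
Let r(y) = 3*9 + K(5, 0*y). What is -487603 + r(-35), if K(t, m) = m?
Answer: -487576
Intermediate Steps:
r(y) = 27 (r(y) = 3*9 + 0*y = 27 + 0 = 27)
-487603 + r(-35) = -487603 + 27 = -487576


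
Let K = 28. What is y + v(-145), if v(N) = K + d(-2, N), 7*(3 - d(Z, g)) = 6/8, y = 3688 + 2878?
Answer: 184713/28 ≈ 6596.9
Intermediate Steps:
y = 6566
d(Z, g) = 81/28 (d(Z, g) = 3 - 6/(7*8) = 3 - ⅐*¾ = 3 - 3/28 = 81/28)
v(N) = 865/28 (v(N) = 28 + 81/28 = 865/28)
y + v(-145) = 6566 + 865/28 = 184713/28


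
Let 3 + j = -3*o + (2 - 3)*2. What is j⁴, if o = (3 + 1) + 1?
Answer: 160000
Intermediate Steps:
o = 5 (o = 4 + 1 = 5)
j = -20 (j = -3 + (-3*5 + (2 - 3)*2) = -3 + (-15 - 1*2) = -3 + (-15 - 2) = -3 - 17 = -20)
j⁴ = (-20)⁴ = 160000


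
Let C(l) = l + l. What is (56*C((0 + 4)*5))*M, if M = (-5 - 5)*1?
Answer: -22400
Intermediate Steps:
M = -10 (M = -10*1 = -10)
C(l) = 2*l
(56*C((0 + 4)*5))*M = (56*(2*((0 + 4)*5)))*(-10) = (56*(2*(4*5)))*(-10) = (56*(2*20))*(-10) = (56*40)*(-10) = 2240*(-10) = -22400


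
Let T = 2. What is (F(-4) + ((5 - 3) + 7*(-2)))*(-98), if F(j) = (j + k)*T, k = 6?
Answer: 784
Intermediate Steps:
F(j) = 12 + 2*j (F(j) = (j + 6)*2 = (6 + j)*2 = 12 + 2*j)
(F(-4) + ((5 - 3) + 7*(-2)))*(-98) = ((12 + 2*(-4)) + ((5 - 3) + 7*(-2)))*(-98) = ((12 - 8) + (2 - 14))*(-98) = (4 - 12)*(-98) = -8*(-98) = 784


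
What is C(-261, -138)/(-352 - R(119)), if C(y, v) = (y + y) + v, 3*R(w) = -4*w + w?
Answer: 660/233 ≈ 2.8326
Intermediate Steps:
R(w) = -w (R(w) = (-4*w + w)/3 = (-3*w)/3 = -w)
C(y, v) = v + 2*y (C(y, v) = 2*y + v = v + 2*y)
C(-261, -138)/(-352 - R(119)) = (-138 + 2*(-261))/(-352 - (-1)*119) = (-138 - 522)/(-352 - 1*(-119)) = -660/(-352 + 119) = -660/(-233) = -660*(-1/233) = 660/233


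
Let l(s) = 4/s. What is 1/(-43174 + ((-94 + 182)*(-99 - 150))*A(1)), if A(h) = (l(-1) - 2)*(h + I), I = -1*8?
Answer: -1/963478 ≈ -1.0379e-6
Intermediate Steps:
I = -8
A(h) = 48 - 6*h (A(h) = (4/(-1) - 2)*(h - 8) = (4*(-1) - 2)*(-8 + h) = (-4 - 2)*(-8 + h) = -6*(-8 + h) = 48 - 6*h)
1/(-43174 + ((-94 + 182)*(-99 - 150))*A(1)) = 1/(-43174 + ((-94 + 182)*(-99 - 150))*(48 - 6*1)) = 1/(-43174 + (88*(-249))*(48 - 6)) = 1/(-43174 - 21912*42) = 1/(-43174 - 920304) = 1/(-963478) = -1/963478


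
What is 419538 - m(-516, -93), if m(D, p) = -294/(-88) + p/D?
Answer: 396879617/946 ≈ 4.1953e+5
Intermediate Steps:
m(D, p) = 147/44 + p/D (m(D, p) = -294*(-1/88) + p/D = 147/44 + p/D)
419538 - m(-516, -93) = 419538 - (147/44 - 93/(-516)) = 419538 - (147/44 - 93*(-1/516)) = 419538 - (147/44 + 31/172) = 419538 - 1*3331/946 = 419538 - 3331/946 = 396879617/946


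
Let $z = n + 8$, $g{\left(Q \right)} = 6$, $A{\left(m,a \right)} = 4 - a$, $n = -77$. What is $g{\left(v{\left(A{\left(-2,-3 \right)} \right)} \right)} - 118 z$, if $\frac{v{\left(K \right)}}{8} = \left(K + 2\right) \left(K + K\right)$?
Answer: $8148$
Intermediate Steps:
$v{\left(K \right)} = 16 K \left(2 + K\right)$ ($v{\left(K \right)} = 8 \left(K + 2\right) \left(K + K\right) = 8 \left(2 + K\right) 2 K = 8 \cdot 2 K \left(2 + K\right) = 16 K \left(2 + K\right)$)
$z = -69$ ($z = -77 + 8 = -69$)
$g{\left(v{\left(A{\left(-2,-3 \right)} \right)} \right)} - 118 z = 6 - -8142 = 6 + 8142 = 8148$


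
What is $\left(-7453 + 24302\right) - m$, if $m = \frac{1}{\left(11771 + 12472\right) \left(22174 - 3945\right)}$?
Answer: $\frac{7446005226302}{441925647} \approx 16849.0$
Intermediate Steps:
$m = \frac{1}{441925647}$ ($m = \frac{1}{24243 \cdot 18229} = \frac{1}{441925647} \approx 2.2628 \cdot 10^{-9}$)
$\left(-7453 + 24302\right) - m = \left(-7453 + 24302\right) - \frac{1}{441925647} = 16849 - \frac{1}{441925647} = \frac{7446005226302}{441925647}$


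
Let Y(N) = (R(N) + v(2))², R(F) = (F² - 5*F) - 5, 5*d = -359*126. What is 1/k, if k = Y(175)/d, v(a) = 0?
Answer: -5026/491536125 ≈ -1.0225e-5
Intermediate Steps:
d = -45234/5 (d = (-359*126)/5 = (⅕)*(-45234) = -45234/5 ≈ -9046.8)
R(F) = -5 + F² - 5*F
Y(N) = (-5 + N² - 5*N)² (Y(N) = ((-5 + N² - 5*N) + 0)² = (-5 + N² - 5*N)²)
k = -491536125/5026 (k = (5 - 1*175² + 5*175)²/(-45234/5) = (5 - 1*30625 + 875)²*(-5/45234) = (5 - 30625 + 875)²*(-5/45234) = (-29745)²*(-5/45234) = 884765025*(-5/45234) = -491536125/5026 ≈ -97799.)
1/k = 1/(-491536125/5026) = -5026/491536125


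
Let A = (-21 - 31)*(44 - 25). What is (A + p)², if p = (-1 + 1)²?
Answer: 976144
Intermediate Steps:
p = 0 (p = 0² = 0)
A = -988 (A = -52*19 = -988)
(A + p)² = (-988 + 0)² = (-988)² = 976144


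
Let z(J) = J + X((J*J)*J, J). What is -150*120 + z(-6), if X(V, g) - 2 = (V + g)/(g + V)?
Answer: -18003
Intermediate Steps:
X(V, g) = 3 (X(V, g) = 2 + (V + g)/(g + V) = 2 + (V + g)/(V + g) = 2 + 1 = 3)
z(J) = 3 + J (z(J) = J + 3 = 3 + J)
-150*120 + z(-6) = -150*120 + (3 - 6) = -18000 - 3 = -18003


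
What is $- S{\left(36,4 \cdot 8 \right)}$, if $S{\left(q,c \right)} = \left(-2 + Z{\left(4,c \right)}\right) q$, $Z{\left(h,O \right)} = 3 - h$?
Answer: $108$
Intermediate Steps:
$S{\left(q,c \right)} = - 3 q$ ($S{\left(q,c \right)} = \left(-2 + \left(3 - 4\right)\right) q = \left(-2 - 1\right) q = - 3 q$)
$- S{\left(36,4 \cdot 8 \right)} = - \left(-3\right) 36 = \left(-1\right) \left(-108\right) = 108$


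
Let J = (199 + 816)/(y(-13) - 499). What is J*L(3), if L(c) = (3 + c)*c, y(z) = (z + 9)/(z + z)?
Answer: -47502/1297 ≈ -36.625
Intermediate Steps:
y(z) = (9 + z)/(2*z) (y(z) = (9 + z)/((2*z)) = (9 + z)*(1/(2*z)) = (9 + z)/(2*z))
L(c) = c*(3 + c)
J = -2639/1297 (J = (199 + 816)/((½)*(9 - 13)/(-13) - 499) = 1015/((½)*(-1/13)*(-4) - 499) = 1015/(2/13 - 499) = 1015/(-6485/13) = 1015*(-13/6485) = -2639/1297 ≈ -2.0347)
J*L(3) = -7917*(3 + 3)/1297 = -7917*6/1297 = -2639/1297*18 = -47502/1297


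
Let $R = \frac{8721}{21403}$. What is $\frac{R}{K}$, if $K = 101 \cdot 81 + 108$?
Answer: $\frac{19}{386513} \approx 4.9157 \cdot 10^{-5}$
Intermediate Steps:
$K = 8289$ ($K = 8181 + 108 = 8289$)
$R = \frac{513}{1259}$ ($R = 8721 \cdot \frac{1}{21403} = \frac{513}{1259} \approx 0.40747$)
$\frac{R}{K} = \frac{513}{1259 \cdot 8289} = \frac{513}{1259} \cdot \frac{1}{8289} = \frac{19}{386513}$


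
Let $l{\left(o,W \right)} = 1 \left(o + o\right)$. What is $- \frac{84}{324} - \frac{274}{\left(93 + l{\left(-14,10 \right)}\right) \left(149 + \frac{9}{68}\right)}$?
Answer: $- \frac{5117219}{17797455} \approx -0.28753$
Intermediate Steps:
$l{\left(o,W \right)} = 2 o$ ($l{\left(o,W \right)} = 1 \cdot 2 o = 2 o$)
$- \frac{84}{324} - \frac{274}{\left(93 + l{\left(-14,10 \right)}\right) \left(149 + \frac{9}{68}\right)} = - \frac{84}{324} - \frac{274}{\left(93 + 2 \left(-14\right)\right) \left(149 + \frac{9}{68}\right)} = \left(-84\right) \frac{1}{324} - \frac{274}{\left(93 - 28\right) \left(149 + 9 \cdot \frac{1}{68}\right)} = - \frac{7}{27} - \frac{274}{65 \left(149 + \frac{9}{68}\right)} = - \frac{7}{27} - \frac{274}{65 \cdot \frac{10141}{68}} = - \frac{7}{27} - \frac{274}{\frac{659165}{68}} = - \frac{7}{27} - \frac{18632}{659165} = - \frac{5117219}{17797455}$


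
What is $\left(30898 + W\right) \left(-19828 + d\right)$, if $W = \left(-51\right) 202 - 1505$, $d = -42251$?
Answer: $-1185150189$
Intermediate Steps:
$W = -11807$ ($W = -10302 - 1505 = -11807$)
$\left(30898 + W\right) \left(-19828 + d\right) = \left(30898 - 11807\right) \left(-19828 - 42251\right) = 19091 \left(-62079\right) = -1185150189$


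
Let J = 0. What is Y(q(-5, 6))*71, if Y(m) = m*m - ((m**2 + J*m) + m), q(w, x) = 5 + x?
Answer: -781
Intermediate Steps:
Y(m) = -m (Y(m) = m*m - ((m**2 + 0*m) + m) = m**2 - ((m**2 + 0) + m) = m**2 - (m**2 + m) = m**2 - (m + m**2) = m**2 + (-m - m**2) = -m)
Y(q(-5, 6))*71 = -(5 + 6)*71 = -1*11*71 = -11*71 = -781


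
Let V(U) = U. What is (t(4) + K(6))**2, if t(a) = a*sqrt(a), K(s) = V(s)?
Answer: 196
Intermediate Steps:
K(s) = s
t(a) = a**(3/2)
(t(4) + K(6))**2 = (4**(3/2) + 6)**2 = (8 + 6)**2 = 14**2 = 196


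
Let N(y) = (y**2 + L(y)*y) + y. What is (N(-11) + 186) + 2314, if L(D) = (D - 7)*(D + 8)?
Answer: 2016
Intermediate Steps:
L(D) = (-7 + D)*(8 + D)
N(y) = y + y**2 + y*(-56 + y + y**2) (N(y) = (y**2 + (-56 + y + y**2)*y) + y = (y**2 + y*(-56 + y + y**2)) + y = y + y**2 + y*(-56 + y + y**2))
(N(-11) + 186) + 2314 = (-11*(-55 + (-11)**2 + 2*(-11)) + 186) + 2314 = (-11*(-55 + 121 - 22) + 186) + 2314 = (-11*44 + 186) + 2314 = (-484 + 186) + 2314 = -298 + 2314 = 2016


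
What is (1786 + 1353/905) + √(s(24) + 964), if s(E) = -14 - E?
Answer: 1617683/905 + √926 ≈ 1817.9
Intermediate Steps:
(1786 + 1353/905) + √(s(24) + 964) = (1786 + 1353/905) + √((-14 - 1*24) + 964) = (1786 + 1353*(1/905)) + √((-14 - 24) + 964) = (1786 + 1353/905) + √(-38 + 964) = 1617683/905 + √926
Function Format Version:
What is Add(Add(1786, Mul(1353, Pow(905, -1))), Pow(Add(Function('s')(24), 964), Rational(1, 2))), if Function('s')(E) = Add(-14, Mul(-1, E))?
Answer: Add(Rational(1617683, 905), Pow(926, Rational(1, 2))) ≈ 1817.9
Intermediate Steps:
Add(Add(1786, Mul(1353, Pow(905, -1))), Pow(Add(Function('s')(24), 964), Rational(1, 2))) = Add(Add(1786, Mul(1353, Pow(905, -1))), Pow(Add(Add(-14, Mul(-1, 24)), 964), Rational(1, 2))) = Add(Add(1786, Mul(1353, Rational(1, 905))), Pow(Add(Add(-14, -24), 964), Rational(1, 2))) = Add(Add(1786, Rational(1353, 905)), Pow(Add(-38, 964), Rational(1, 2))) = Add(Rational(1617683, 905), Pow(926, Rational(1, 2)))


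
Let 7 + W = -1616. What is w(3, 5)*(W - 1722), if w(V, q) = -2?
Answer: 6690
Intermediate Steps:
W = -1623 (W = -7 - 1616 = -1623)
w(3, 5)*(W - 1722) = -2*(-1623 - 1722) = -2*(-3345) = 6690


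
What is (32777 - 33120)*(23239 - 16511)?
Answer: -2307704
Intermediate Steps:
(32777 - 33120)*(23239 - 16511) = -343*6728 = -2307704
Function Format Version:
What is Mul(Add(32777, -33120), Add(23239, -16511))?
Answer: -2307704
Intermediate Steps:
Mul(Add(32777, -33120), Add(23239, -16511)) = Mul(-343, 6728) = -2307704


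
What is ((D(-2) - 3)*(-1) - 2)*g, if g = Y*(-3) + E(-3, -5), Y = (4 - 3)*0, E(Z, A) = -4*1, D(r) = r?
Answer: -12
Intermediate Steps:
E(Z, A) = -4
Y = 0 (Y = 1*0 = 0)
g = -4 (g = 0*(-3) - 4 = 0 - 4 = -4)
((D(-2) - 3)*(-1) - 2)*g = ((-2 - 3)*(-1) - 2)*(-4) = (-5*(-1) - 2)*(-4) = (5 - 2)*(-4) = 3*(-4) = -12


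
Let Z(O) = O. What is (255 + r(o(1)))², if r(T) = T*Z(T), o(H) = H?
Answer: 65536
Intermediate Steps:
r(T) = T² (r(T) = T*T = T²)
(255 + r(o(1)))² = (255 + 1²)² = (255 + 1)² = 256² = 65536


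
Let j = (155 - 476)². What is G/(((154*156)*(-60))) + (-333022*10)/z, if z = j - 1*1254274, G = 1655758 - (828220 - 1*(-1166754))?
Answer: 108142270211/34571526990 ≈ 3.1281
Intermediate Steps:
G = -339216 (G = 1655758 - (828220 + 1166754) = 1655758 - 1*1994974 = 1655758 - 1994974 = -339216)
j = 103041 (j = (-321)² = 103041)
z = -1151233 (z = 103041 - 1*1254274 = 103041 - 1254274 = -1151233)
G/(((154*156)*(-60))) + (-333022*10)/z = -339216/((154*156)*(-60)) - 333022*10/(-1151233) = -339216/(24024*(-60)) - 3330220*(-1/1151233) = -339216/(-1441440) + 3330220/1151233 = -339216*(-1/1441440) + 3330220/1151233 = 7067/30030 + 3330220/1151233 = 108142270211/34571526990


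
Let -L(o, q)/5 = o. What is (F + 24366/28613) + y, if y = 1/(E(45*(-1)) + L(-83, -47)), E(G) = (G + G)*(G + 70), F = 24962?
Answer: 42279705597/1693705 ≈ 24963.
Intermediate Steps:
E(G) = 2*G*(70 + G) (E(G) = (2*G)*(70 + G) = 2*G*(70 + G))
L(o, q) = -5*o
y = -1/1835 (y = 1/(2*(45*(-1))*(70 + 45*(-1)) - 5*(-83)) = 1/(2*(-45)*(70 - 45) + 415) = 1/(2*(-45)*25 + 415) = 1/(-2250 + 415) = 1/(-1835) = -1/1835 ≈ -0.00054496)
(F + 24366/28613) + y = (24962 + 24366/28613) - 1/1835 = (24962 + 24366*(1/28613)) - 1/1835 = (24962 + 786/923) - 1/1835 = 23040712/923 - 1/1835 = 42279705597/1693705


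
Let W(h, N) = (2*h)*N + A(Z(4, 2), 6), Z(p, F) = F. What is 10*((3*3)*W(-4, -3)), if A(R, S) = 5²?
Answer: 4410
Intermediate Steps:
A(R, S) = 25
W(h, N) = 25 + 2*N*h (W(h, N) = (2*h)*N + 25 = 2*N*h + 25 = 25 + 2*N*h)
10*((3*3)*W(-4, -3)) = 10*((3*3)*(25 + 2*(-3)*(-4))) = 10*(9*(25 + 24)) = 10*(9*49) = 10*441 = 4410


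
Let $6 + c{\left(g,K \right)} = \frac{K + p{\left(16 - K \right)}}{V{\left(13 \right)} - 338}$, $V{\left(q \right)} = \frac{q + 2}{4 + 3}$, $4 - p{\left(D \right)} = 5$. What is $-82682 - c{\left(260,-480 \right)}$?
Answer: $- \frac{194374643}{2351} \approx -82677.0$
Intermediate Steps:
$p{\left(D \right)} = -1$ ($p{\left(D \right)} = 4 - 5 = -1$)
$V{\left(q \right)} = \frac{2}{7} + \frac{q}{7}$ ($V{\left(q \right)} = \frac{2 + q}{7} = \left(2 + q\right) \frac{1}{7} = \frac{2}{7} + \frac{q}{7}$)
$c{\left(g,K \right)} = - \frac{14099}{2351} - \frac{7 K}{2351}$ ($c{\left(g,K \right)} = -6 + \frac{K - 1}{\left(\frac{2}{7} + \frac{1}{7} \cdot 13\right) - 338} = -6 + \frac{-1 + K}{\left(\frac{2}{7} + \frac{13}{7}\right) - 338} = -6 + \frac{-1 + K}{\frac{15}{7} - 338} = -6 + \frac{-1 + K}{- \frac{2351}{7}} = -6 + \left(-1 + K\right) \left(- \frac{7}{2351}\right) = -6 - \left(- \frac{7}{2351} + \frac{7 K}{2351}\right) = - \frac{14099}{2351} - \frac{7 K}{2351}$)
$-82682 - c{\left(260,-480 \right)} = -82682 - \left(- \frac{14099}{2351} - - \frac{3360}{2351}\right) = -82682 - \left(- \frac{14099}{2351} + \frac{3360}{2351}\right) = -82682 - - \frac{10739}{2351} = -82682 + \frac{10739}{2351} = - \frac{194374643}{2351}$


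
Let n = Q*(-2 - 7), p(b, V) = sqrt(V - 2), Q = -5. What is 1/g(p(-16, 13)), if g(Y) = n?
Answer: 1/45 ≈ 0.022222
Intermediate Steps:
p(b, V) = sqrt(-2 + V)
n = 45 (n = -5*(-2 - 7) = -5*(-9) = 45)
g(Y) = 45
1/g(p(-16, 13)) = 1/45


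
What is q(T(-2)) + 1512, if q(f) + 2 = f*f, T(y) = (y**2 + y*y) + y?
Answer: 1546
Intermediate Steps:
T(y) = y + 2*y**2 (T(y) = (y**2 + y**2) + y = 2*y**2 + y = y + 2*y**2)
q(f) = -2 + f**2 (q(f) = -2 + f*f = -2 + f**2)
q(T(-2)) + 1512 = (-2 + (-2*(1 + 2*(-2)))**2) + 1512 = (-2 + (-2*(1 - 4))**2) + 1512 = (-2 + (-2*(-3))**2) + 1512 = (-2 + 6**2) + 1512 = (-2 + 36) + 1512 = 34 + 1512 = 1546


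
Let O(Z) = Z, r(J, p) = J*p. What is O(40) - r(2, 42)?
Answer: -44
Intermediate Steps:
O(40) - r(2, 42) = 40 - 2*42 = 40 - 1*84 = 40 - 84 = -44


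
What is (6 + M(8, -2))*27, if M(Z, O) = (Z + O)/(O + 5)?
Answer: 216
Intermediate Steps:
M(Z, O) = (O + Z)/(5 + O)
(6 + M(8, -2))*27 = (6 + (-2 + 8)/(5 - 2))*27 = (6 + 6/3)*27 = (6 + (1/3)*6)*27 = (6 + 2)*27 = 8*27 = 216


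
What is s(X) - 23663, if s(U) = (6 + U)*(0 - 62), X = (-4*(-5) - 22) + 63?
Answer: -27817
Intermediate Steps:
X = 61 (X = (20 - 22) + 63 = -2 + 63 = 61)
s(U) = -372 - 62*U (s(U) = (6 + U)*(-62) = -372 - 62*U)
s(X) - 23663 = (-372 - 62*61) - 23663 = (-372 - 3782) - 23663 = -4154 - 23663 = -27817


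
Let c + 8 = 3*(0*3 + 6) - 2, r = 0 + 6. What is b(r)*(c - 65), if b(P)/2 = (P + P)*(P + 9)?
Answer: -20520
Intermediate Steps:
r = 6
b(P) = 4*P*(9 + P) (b(P) = 2*((P + P)*(P + 9)) = 2*((2*P)*(9 + P)) = 2*(2*P*(9 + P)) = 4*P*(9 + P))
c = 8 (c = -8 + (3*(0*3 + 6) - 2) = -8 + (3*(0 + 6) - 2) = -8 + (3*6 - 2) = -8 + (18 - 2) = -8 + 16 = 8)
b(r)*(c - 65) = (4*6*(9 + 6))*(8 - 65) = (4*6*15)*(-57) = 360*(-57) = -20520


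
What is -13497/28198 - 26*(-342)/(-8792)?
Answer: -23087640/15494801 ≈ -1.4900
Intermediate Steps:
-13497/28198 - 26*(-342)/(-8792) = -13497*1/28198 + 8892*(-1/8792) = -13497/28198 - 2223/2198 = -23087640/15494801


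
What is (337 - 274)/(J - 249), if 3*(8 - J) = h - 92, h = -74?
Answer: -189/557 ≈ -0.33932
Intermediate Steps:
J = 190/3 (J = 8 - (-74 - 92)/3 = 8 - ⅓*(-166) = 8 + 166/3 = 190/3 ≈ 63.333)
(337 - 274)/(J - 249) = (337 - 274)/(190/3 - 249) = 63/(-557/3) = 63*(-3/557) = -189/557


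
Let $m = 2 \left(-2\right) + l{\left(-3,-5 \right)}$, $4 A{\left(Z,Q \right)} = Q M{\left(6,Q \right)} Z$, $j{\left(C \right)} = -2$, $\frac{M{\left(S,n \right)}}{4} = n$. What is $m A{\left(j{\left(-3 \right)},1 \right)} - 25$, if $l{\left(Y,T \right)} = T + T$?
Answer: $3$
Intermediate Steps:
$M{\left(S,n \right)} = 4 n$
$A{\left(Z,Q \right)} = Z Q^{2}$ ($A{\left(Z,Q \right)} = \frac{Q 4 Q Z}{4} = \frac{4 Q^{2} Z}{4} = \frac{4 Z Q^{2}}{4} = Z Q^{2}$)
$l{\left(Y,T \right)} = 2 T$
$m = -14$ ($m = 2 \left(-2\right) + 2 \left(-5\right) = -4 - 10 = -14$)
$m A{\left(j{\left(-3 \right)},1 \right)} - 25 = - 14 \left(- 2 \cdot 1^{2}\right) - 25 = - 14 \left(\left(-2\right) 1\right) - 25 = \left(-14\right) \left(-2\right) - 25 = 28 - 25 = 3$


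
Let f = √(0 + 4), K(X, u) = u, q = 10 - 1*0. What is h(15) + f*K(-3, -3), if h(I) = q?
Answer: 4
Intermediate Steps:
q = 10 (q = 10 + 0 = 10)
h(I) = 10
f = 2 (f = √4 = 2)
h(15) + f*K(-3, -3) = 10 + 2*(-3) = 10 - 6 = 4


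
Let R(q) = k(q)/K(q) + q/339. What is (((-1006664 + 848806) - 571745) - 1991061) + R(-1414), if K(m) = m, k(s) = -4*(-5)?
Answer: -652070705960/239673 ≈ -2.7207e+6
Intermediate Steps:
k(s) = 20
R(q) = 20/q + q/339
(((-1006664 + 848806) - 571745) - 1991061) + R(-1414) = (((-1006664 + 848806) - 571745) - 1991061) + (20/(-1414) + (1/339)*(-1414)) = ((-157858 - 571745) - 1991061) + (20*(-1/1414) - 1414/339) = (-729603 - 1991061) + (-10/707 - 1414/339) = -2720664 - 1003088/239673 = -652070705960/239673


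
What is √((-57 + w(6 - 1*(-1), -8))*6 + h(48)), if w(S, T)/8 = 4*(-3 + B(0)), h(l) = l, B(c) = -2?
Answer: I*√1254 ≈ 35.412*I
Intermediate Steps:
w(S, T) = -160 (w(S, T) = 8*(4*(-3 - 2)) = 8*(4*(-5)) = 8*(-20) = -160)
√((-57 + w(6 - 1*(-1), -8))*6 + h(48)) = √((-57 - 160)*6 + 48) = √(-217*6 + 48) = √(-1302 + 48) = √(-1254) = I*√1254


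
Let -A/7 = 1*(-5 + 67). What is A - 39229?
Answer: -39663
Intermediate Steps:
A = -434 (A = -7*(-5 + 67) = -7*62 = -434)
A - 39229 = -434 - 39229 = -39663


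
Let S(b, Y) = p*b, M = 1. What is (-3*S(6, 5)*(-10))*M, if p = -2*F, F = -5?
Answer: 1800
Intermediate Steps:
p = 10 (p = -2*(-5) = 10)
S(b, Y) = 10*b
(-3*S(6, 5)*(-10))*M = (-30*6*(-10))*1 = (-3*60*(-10))*1 = -180*(-10)*1 = 1800*1 = 1800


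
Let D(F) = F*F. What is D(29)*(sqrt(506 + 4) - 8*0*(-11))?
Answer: 841*sqrt(510) ≈ 18992.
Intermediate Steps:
D(F) = F**2
D(29)*(sqrt(506 + 4) - 8*0*(-11)) = 29**2*(sqrt(506 + 4) - 8*0*(-11)) = 841*(sqrt(510) + 0*(-11)) = 841*(sqrt(510) + 0) = 841*sqrt(510)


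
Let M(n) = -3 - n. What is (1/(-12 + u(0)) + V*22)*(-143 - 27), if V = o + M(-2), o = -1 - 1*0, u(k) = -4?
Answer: 59925/8 ≈ 7490.6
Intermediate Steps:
o = -1 (o = -1 + 0 = -1)
V = -2 (V = -1 + (-3 - 1*(-2)) = -1 + (-3 + 2) = -1 - 1 = -2)
(1/(-12 + u(0)) + V*22)*(-143 - 27) = (1/(-12 - 4) - 2*22)*(-143 - 27) = (1/(-16) - 44)*(-170) = (-1/16 - 44)*(-170) = -705/16*(-170) = 59925/8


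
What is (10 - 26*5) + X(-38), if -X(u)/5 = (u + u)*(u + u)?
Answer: -29000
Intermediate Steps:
X(u) = -20*u² (X(u) = -5*(u + u)*(u + u) = -5*2*u*2*u = -20*u²)
(10 - 26*5) + X(-38) = (10 - 26*5) - 20*(-38)² = (10 - 130) - 20*1444 = -120 - 28880 = -29000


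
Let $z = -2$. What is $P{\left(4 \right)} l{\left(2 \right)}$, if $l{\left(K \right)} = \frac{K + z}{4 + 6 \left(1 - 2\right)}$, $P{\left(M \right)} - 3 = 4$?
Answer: $0$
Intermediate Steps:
$P{\left(M \right)} = 7$ ($P{\left(M \right)} = 3 + 4 = 7$)
$l{\left(K \right)} = 1 - \frac{K}{2}$ ($l{\left(K \right)} = \frac{K - 2}{4 + 6 \left(1 - 2\right)} = \frac{-2 + K}{4 + 6 \left(-1\right)} = \frac{-2 + K}{4 - 6} = \frac{-2 + K}{-2} = \left(-2 + K\right) \left(- \frac{1}{2}\right) = 1 - \frac{K}{2}$)
$P{\left(4 \right)} l{\left(2 \right)} = 7 \left(1 - 1\right) = 7 \cdot 0 = 0$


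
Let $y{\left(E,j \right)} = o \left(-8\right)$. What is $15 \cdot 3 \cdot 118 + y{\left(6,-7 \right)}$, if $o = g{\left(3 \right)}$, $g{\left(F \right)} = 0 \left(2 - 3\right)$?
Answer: $5310$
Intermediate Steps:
$g{\left(F \right)} = 0$ ($g{\left(F \right)} = 0 \left(-1\right) = 0$)
$o = 0$
$y{\left(E,j \right)} = 0$ ($y{\left(E,j \right)} = 0 \left(-8\right) = 0$)
$15 \cdot 3 \cdot 118 + y{\left(6,-7 \right)} = 15 \cdot 3 \cdot 118 + 0 = 45 \cdot 118 + 0 = 5310 + 0 = 5310$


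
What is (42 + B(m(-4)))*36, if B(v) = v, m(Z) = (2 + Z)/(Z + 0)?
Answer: 1530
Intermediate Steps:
m(Z) = (2 + Z)/Z
(42 + B(m(-4)))*36 = (42 + (2 - 4)/(-4))*36 = (42 - ¼*(-2))*36 = (42 + ½)*36 = (85/2)*36 = 1530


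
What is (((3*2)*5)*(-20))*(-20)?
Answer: 12000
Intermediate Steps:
(((3*2)*5)*(-20))*(-20) = ((6*5)*(-20))*(-20) = (30*(-20))*(-20) = -600*(-20) = 12000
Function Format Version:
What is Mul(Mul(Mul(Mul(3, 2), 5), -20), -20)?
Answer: 12000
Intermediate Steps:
Mul(Mul(Mul(Mul(3, 2), 5), -20), -20) = Mul(Mul(Mul(6, 5), -20), -20) = Mul(Mul(30, -20), -20) = Mul(-600, -20) = 12000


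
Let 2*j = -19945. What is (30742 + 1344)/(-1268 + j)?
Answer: -64172/22481 ≈ -2.8545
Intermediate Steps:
j = -19945/2 (j = (½)*(-19945) = -19945/2 ≈ -9972.5)
(30742 + 1344)/(-1268 + j) = (30742 + 1344)/(-1268 - 19945/2) = 32086/(-22481/2) = 32086*(-2/22481) = -64172/22481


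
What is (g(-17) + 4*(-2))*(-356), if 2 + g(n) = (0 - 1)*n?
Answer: -2492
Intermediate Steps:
g(n) = -2 - n (g(n) = -2 + (0 - 1)*n = -2 - n)
(g(-17) + 4*(-2))*(-356) = ((-2 - 1*(-17)) + 4*(-2))*(-356) = ((-2 + 17) - 8)*(-356) = (15 - 8)*(-356) = 7*(-356) = -2492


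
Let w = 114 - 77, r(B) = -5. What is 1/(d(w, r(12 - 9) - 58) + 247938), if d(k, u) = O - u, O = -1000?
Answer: 1/247001 ≈ 4.0486e-6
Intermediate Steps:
w = 37
d(k, u) = -1000 - u
1/(d(w, r(12 - 9) - 58) + 247938) = 1/((-1000 - (-5 - 58)) + 247938) = 1/((-1000 - 1*(-63)) + 247938) = 1/((-1000 + 63) + 247938) = 1/(-937 + 247938) = 1/247001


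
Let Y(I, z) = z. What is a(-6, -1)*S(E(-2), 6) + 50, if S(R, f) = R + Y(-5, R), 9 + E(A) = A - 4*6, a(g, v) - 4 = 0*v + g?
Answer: 190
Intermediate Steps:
a(g, v) = 4 + g (a(g, v) = 4 + (0*v + g) = 4 + (0 + g) = 4 + g)
E(A) = -33 + A (E(A) = -9 + (A - 4*6) = -9 + (A - 24) = -9 + (-24 + A) = -33 + A)
S(R, f) = 2*R (S(R, f) = R + R = 2*R)
a(-6, -1)*S(E(-2), 6) + 50 = (4 - 6)*(2*(-33 - 2)) + 50 = -4*(-35) + 50 = -2*(-70) + 50 = 140 + 50 = 190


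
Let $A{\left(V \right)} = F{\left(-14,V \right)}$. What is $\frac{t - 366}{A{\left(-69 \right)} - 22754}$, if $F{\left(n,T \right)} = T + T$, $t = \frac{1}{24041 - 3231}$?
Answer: $\frac{7616459}{476382520} \approx 0.015988$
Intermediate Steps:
$t = \frac{1}{20810} \approx 4.8054 \cdot 10^{-5}$
$F{\left(n,T \right)} = 2 T$
$A{\left(V \right)} = 2 V$
$\frac{t - 366}{A{\left(-69 \right)} - 22754} = \frac{\frac{1}{20810} - 366}{2 \left(-69\right) - 22754} = - \frac{7616459}{20810 \left(-138 - 22754\right)} = - \frac{7616459}{20810 \left(-22892\right)} = \left(- \frac{7616459}{20810}\right) \left(- \frac{1}{22892}\right) = \frac{7616459}{476382520}$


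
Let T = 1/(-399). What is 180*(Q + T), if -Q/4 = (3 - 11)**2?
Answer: -6128700/133 ≈ -46080.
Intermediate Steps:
Q = -256 (Q = -4*(3 - 11)**2 = -4*(-8)**2 = -4*64 = -256)
T = -1/399 ≈ -0.0025063
180*(Q + T) = 180*(-256 - 1/399) = 180*(-102145/399) = -6128700/133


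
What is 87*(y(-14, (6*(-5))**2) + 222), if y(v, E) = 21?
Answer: 21141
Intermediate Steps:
87*(y(-14, (6*(-5))**2) + 222) = 87*(21 + 222) = 87*243 = 21141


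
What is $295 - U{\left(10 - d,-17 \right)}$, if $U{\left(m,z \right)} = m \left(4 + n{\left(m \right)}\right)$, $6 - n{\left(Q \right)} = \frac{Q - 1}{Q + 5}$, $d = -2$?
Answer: $\frac{3107}{17} \approx 182.76$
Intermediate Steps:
$n{\left(Q \right)} = 6 - \frac{-1 + Q}{5 + Q}$ ($n{\left(Q \right)} = 6 - \frac{Q - 1}{Q + 5} = 6 - \frac{-1 + Q}{5 + Q}$)
$U{\left(m,z \right)} = m \left(4 + \frac{31 + 5 m}{5 + m}\right)$
$295 - U{\left(10 - d,-17 \right)} = 295 - \frac{3 \left(10 - -2\right) \left(17 + 3 \left(10 - -2\right)\right)}{5 + \left(10 - -2\right)} = 295 - \frac{3 \left(10 + 2\right) \left(17 + 3 \left(10 + 2\right)\right)}{5 + \left(10 + 2\right)} = 295 - 3 \cdot 12 \frac{1}{5 + 12} \left(17 + 3 \cdot 12\right) = 295 - 3 \cdot 12 \cdot \frac{1}{17} \left(17 + 36\right) = 295 - 3 \cdot 12 \cdot \frac{1}{17} \cdot 53 = 295 - \frac{1908}{17} = \frac{3107}{17}$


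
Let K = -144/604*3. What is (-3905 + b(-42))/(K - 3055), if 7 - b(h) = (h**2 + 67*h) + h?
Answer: 423706/461413 ≈ 0.91828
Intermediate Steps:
b(h) = 7 - h**2 - 68*h (b(h) = 7 - ((h**2 + 67*h) + h) = 7 - (h**2 + 68*h) = 7 + (-h**2 - 68*h) = 7 - h**2 - 68*h)
K = -108/151 (K = -144*1/604*3 = -36/151*3 = -108/151 ≈ -0.71523)
(-3905 + b(-42))/(K - 3055) = (-3905 + (7 - 1*(-42)**2 - 68*(-42)))/(-108/151 - 3055) = (-3905 + (7 - 1*1764 + 2856))/(-461413/151) = (-3905 + (7 - 1764 + 2856))*(-151/461413) = (-3905 + 1099)*(-151/461413) = -2806*(-151/461413) = 423706/461413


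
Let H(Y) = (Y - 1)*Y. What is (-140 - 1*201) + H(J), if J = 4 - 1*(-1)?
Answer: -321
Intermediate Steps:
J = 5 (J = 4 + 1 = 5)
H(Y) = Y*(-1 + Y) (H(Y) = (-1 + Y)*Y = Y*(-1 + Y))
(-140 - 1*201) + H(J) = (-140 - 1*201) + 5*(-1 + 5) = (-140 - 201) + 5*4 = -341 + 20 = -321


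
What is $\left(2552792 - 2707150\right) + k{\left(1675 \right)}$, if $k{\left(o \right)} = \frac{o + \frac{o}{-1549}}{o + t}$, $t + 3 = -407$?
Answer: $- \frac{60491918546}{391897} \approx -1.5436 \cdot 10^{5}$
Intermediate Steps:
$t = -410$ ($t = -3 - 407 = -410$)
$k{\left(o \right)} = \frac{1548 o}{1549 \left(-410 + o\right)}$ ($k{\left(o \right)} = \frac{o + \frac{o}{-1549}}{o - 410} = \frac{o + o \left(- \frac{1}{1549}\right)}{-410 + o} = \frac{o - \frac{o}{1549}}{-410 + o} = \frac{\frac{1548}{1549} o}{-410 + o} = \frac{1548 o}{1549 \left(-410 + o\right)}$)
$\left(2552792 - 2707150\right) + k{\left(1675 \right)} = \left(2552792 - 2707150\right) + \frac{1548}{1549} \cdot 1675 \frac{1}{-410 + 1675} = -154358 + \frac{1548}{1549} \cdot 1675 \cdot \frac{1}{1265} = -154358 + \frac{518580}{391897} = - \frac{60491918546}{391897}$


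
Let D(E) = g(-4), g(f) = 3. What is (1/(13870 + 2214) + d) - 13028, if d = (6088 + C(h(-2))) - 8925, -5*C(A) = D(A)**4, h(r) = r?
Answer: -1277166099/80420 ≈ -15881.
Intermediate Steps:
D(E) = 3
C(A) = -81/5 (C(A) = -1/5*3**4 = -1/5*81 = -81/5)
d = -14266/5 (d = (6088 - 81/5) - 8925 = 30359/5 - 8925 = -14266/5 ≈ -2853.2)
(1/(13870 + 2214) + d) - 13028 = (1/(13870 + 2214) - 14266/5) - 13028 = (1/16084 - 14266/5) - 13028 = -229454339/80420 - 13028 = -1277166099/80420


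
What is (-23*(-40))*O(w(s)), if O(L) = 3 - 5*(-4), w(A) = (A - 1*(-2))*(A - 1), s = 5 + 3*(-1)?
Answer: 21160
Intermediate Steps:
s = 2 (s = 5 - 3 = 2)
w(A) = (-1 + A)*(2 + A) (w(A) = (A + 2)*(-1 + A) = (2 + A)*(-1 + A) = (-1 + A)*(2 + A))
O(L) = 23 (O(L) = 3 + 20 = 23)
(-23*(-40))*O(w(s)) = -23*(-40)*23 = 920*23 = 21160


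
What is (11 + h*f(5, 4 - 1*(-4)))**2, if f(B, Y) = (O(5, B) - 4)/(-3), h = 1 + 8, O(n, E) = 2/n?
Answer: 11881/25 ≈ 475.24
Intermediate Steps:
h = 9
f(B, Y) = 6/5 (f(B, Y) = (2/5 - 4)/(-3) = (2*(1/5) - 4)*(-1/3) = (2/5 - 4)*(-1/3) = -18/5*(-1/3) = 6/5)
(11 + h*f(5, 4 - 1*(-4)))**2 = (11 + 9*(6/5))**2 = (11 + 54/5)**2 = (109/5)**2 = 11881/25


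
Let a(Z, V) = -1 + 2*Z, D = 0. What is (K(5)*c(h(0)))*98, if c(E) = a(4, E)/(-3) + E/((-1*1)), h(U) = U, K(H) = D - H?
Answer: 3430/3 ≈ 1143.3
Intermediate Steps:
K(H) = -H (K(H) = 0 - H = -H)
c(E) = -7/3 - E (c(E) = (-1 + 2*4)/(-3) + E/((-1*1)) = (-1 + 8)*(-⅓) + E/(-1) = 7*(-⅓) + E*(-1) = -7/3 - E)
(K(5)*c(h(0)))*98 = ((-1*5)*(-7/3 - 1*0))*98 = -5*(-7/3 + 0)*98 = -5*(-7/3)*98 = (35/3)*98 = 3430/3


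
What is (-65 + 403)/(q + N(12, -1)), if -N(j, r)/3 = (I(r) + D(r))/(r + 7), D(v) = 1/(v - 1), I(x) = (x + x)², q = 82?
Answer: 1352/321 ≈ 4.2118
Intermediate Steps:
I(x) = 4*x² (I(x) = (2*x)² = 4*x²)
D(v) = 1/(-1 + v)
N(j, r) = -3*(1/(-1 + r) + 4*r²)/(7 + r) (N(j, r) = -3*(4*r² + 1/(-1 + r))/(r + 7) = -3*(1/(-1 + r) + 4*r²)/(7 + r))
(-65 + 403)/(q + N(12, -1)) = (-65 + 403)/(82 + 3*(-1 + 4*(-1)²*(1 - 1*(-1)))/((-1 - 1)*(7 - 1))) = 338/(82 + 3*(-1 + 4*1*(1 + 1))/(-2*6)) = 338/(82 + 3*(-½)*(⅙)*(-1 + 4*1*2)) = 338/(82 + 3*(-½)*(⅙)*(-1 + 8)) = 338/(82 + 3*(-½)*(⅙)*7) = 338/(82 - 7/4) = 338/(321/4) = 338*(4/321) = 1352/321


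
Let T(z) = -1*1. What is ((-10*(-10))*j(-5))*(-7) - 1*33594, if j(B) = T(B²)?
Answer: -32894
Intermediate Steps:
T(z) = -1
j(B) = -1
((-10*(-10))*j(-5))*(-7) - 1*33594 = (-10*(-10)*(-1))*(-7) - 1*33594 = (100*(-1))*(-7) - 33594 = -100*(-7) - 33594 = 700 - 33594 = -32894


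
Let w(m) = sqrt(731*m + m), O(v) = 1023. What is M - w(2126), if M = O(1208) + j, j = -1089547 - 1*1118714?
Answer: -2207238 - 2*sqrt(389058) ≈ -2.2085e+6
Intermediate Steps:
j = -2208261 (j = -1089547 - 1118714 = -2208261)
w(m) = 2*sqrt(183)*sqrt(m) (w(m) = sqrt(732*m) = 2*sqrt(183)*sqrt(m))
M = -2207238 (M = 1023 - 2208261 = -2207238)
M - w(2126) = -2207238 - 2*sqrt(183)*sqrt(2126) = -2207238 - 2*sqrt(389058)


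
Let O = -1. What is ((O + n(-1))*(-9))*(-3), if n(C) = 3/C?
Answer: -108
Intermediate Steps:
((O + n(-1))*(-9))*(-3) = ((-1 + 3/(-1))*(-9))*(-3) = ((-1 + 3*(-1))*(-9))*(-3) = ((-1 - 3)*(-9))*(-3) = -4*(-9)*(-3) = 36*(-3) = -108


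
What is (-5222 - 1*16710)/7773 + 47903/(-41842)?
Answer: -1290028763/325237866 ≈ -3.9664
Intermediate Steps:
(-5222 - 1*16710)/7773 + 47903/(-41842) = (-5222 - 16710)*(1/7773) + 47903*(-1/41842) = -21932*1/7773 - 47903/41842 = -21932/7773 - 47903/41842 = -1290028763/325237866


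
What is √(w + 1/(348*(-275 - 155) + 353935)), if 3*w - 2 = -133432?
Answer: I*√16706682377798595/612885 ≈ 210.9*I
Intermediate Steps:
w = -133430/3 (w = ⅔ + (⅓)*(-133432) = ⅔ - 133432/3 = -133430/3 ≈ -44477.)
√(w + 1/(348*(-275 - 155) + 353935)) = √(-133430/3 + 1/(348*(-275 - 155) + 353935)) = √(-133430/3 + 1/(348*(-430) + 353935)) = √(-133430/3 + 1/(-149640 + 353935)) = √(-133430/3 + 1/204295) = √(-27259081847/612885) = I*√16706682377798595/612885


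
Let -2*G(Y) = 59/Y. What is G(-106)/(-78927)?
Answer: -59/16732524 ≈ -3.5261e-6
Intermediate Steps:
G(Y) = -59/(2*Y)
G(-106)/(-78927) = -59/2/(-106)/(-78927) = -59/2*(-1/106)*(-1/78927) = (59/212)*(-1/78927) = -59/16732524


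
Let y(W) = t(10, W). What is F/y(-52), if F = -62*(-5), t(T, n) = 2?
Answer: 155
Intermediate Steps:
y(W) = 2
F = 310
F/y(-52) = 310/2 = 310*(1/2) = 155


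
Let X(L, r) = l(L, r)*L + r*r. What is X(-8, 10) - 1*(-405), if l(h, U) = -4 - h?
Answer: 473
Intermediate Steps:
X(L, r) = r² + L*(-4 - L) (X(L, r) = (-4 - L)*L + r*r = L*(-4 - L) + r² = r² + L*(-4 - L))
X(-8, 10) - 1*(-405) = (10² - 1*(-8)*(4 - 8)) - 1*(-405) = (100 - 1*(-8)*(-4)) + 405 = (100 - 32) + 405 = 68 + 405 = 473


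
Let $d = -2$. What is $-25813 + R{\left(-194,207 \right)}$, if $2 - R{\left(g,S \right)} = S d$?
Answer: $-25397$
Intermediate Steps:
$R{\left(g,S \right)} = 2 + 2 S$ ($R{\left(g,S \right)} = 2 - S \left(-2\right) = 2 - - 2 S = 2 + 2 S$)
$-25813 + R{\left(-194,207 \right)} = -25813 + \left(2 + 2 \cdot 207\right) = -25813 + \left(2 + 414\right) = -25813 + 416 = -25397$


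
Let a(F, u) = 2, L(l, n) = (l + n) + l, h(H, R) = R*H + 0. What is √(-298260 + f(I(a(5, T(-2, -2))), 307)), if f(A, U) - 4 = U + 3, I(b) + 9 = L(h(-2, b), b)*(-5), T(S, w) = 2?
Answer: I*√297946 ≈ 545.84*I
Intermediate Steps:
h(H, R) = H*R (h(H, R) = H*R + 0 = H*R)
L(l, n) = n + 2*l
I(b) = -9 + 15*b (I(b) = -9 + (b + 2*(-2*b))*(-5) = -9 + (b - 4*b)*(-5) = -9 - 3*b*(-5) = -9 + 15*b)
f(A, U) = 7 + U (f(A, U) = 4 + (U + 3) = 4 + (3 + U) = 7 + U)
√(-298260 + f(I(a(5, T(-2, -2))), 307)) = √(-298260 + (7 + 307)) = √(-298260 + 314) = √(-297946) = I*√297946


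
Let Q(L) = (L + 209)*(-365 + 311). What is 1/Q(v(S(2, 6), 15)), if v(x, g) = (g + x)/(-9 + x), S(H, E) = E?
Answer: -1/10908 ≈ -9.1676e-5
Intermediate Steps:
v(x, g) = (g + x)/(-9 + x)
Q(L) = -11286 - 54*L (Q(L) = (209 + L)*(-54) = -11286 - 54*L)
1/Q(v(S(2, 6), 15)) = 1/(-11286 - 54*(15 + 6)/(-9 + 6)) = 1/(-11286 - 54*21/(-3)) = 1/(-11286 - (-18)*21) = 1/(-11286 - 54*(-7)) = 1/(-11286 + 378) = 1/(-10908) = -1/10908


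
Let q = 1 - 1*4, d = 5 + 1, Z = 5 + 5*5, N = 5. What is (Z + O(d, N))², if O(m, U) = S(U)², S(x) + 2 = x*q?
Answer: 101761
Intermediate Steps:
Z = 30 (Z = 5 + 25 = 30)
d = 6
q = -3 (q = 1 - 4 = -3)
S(x) = -2 - 3*x (S(x) = -2 + x*(-3) = -2 - 3*x)
O(m, U) = (-2 - 3*U)²
(Z + O(d, N))² = (30 + (2 + 3*5)²)² = (30 + (2 + 15)²)² = (30 + 17²)² = (30 + 289)² = 319² = 101761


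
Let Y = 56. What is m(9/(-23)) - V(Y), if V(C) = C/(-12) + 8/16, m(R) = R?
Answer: 521/138 ≈ 3.7754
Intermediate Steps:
V(C) = ½ - C/12 (V(C) = C*(-1/12) + 8*(1/16) = -C/12 + ½ = ½ - C/12)
m(9/(-23)) - V(Y) = 9/(-23) - (½ - 1/12*56) = 9*(-1/23) - (½ - 14/3) = -9/23 - 1*(-25/6) = -9/23 + 25/6 = 521/138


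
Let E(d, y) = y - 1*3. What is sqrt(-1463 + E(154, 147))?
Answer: I*sqrt(1319) ≈ 36.318*I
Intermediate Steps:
E(d, y) = -3 + y (E(d, y) = y - 3 = -3 + y)
sqrt(-1463 + E(154, 147)) = sqrt(-1463 + (-3 + 147)) = sqrt(-1463 + 144) = sqrt(-1319) = I*sqrt(1319)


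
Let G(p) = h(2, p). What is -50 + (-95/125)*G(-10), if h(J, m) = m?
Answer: -212/5 ≈ -42.400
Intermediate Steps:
G(p) = p
-50 + (-95/125)*G(-10) = -50 - 95/125*(-10) = -50 - 95*1/125*(-10) = -50 - 19/25*(-10) = -50 + 38/5 = -212/5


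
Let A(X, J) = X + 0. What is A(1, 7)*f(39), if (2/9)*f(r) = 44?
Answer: 198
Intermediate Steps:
f(r) = 198 (f(r) = (9/2)*44 = 198)
A(X, J) = X
A(1, 7)*f(39) = 1*198 = 198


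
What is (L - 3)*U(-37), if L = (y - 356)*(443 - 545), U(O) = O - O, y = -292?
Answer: 0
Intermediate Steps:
U(O) = 0
L = 66096 (L = (-292 - 356)*(443 - 545) = -648*(-102) = 66096)
(L - 3)*U(-37) = (66096 - 3)*0 = 66093*0 = 0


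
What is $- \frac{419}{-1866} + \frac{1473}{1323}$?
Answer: $\frac{366995}{274302} \approx 1.3379$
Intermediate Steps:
$- \frac{419}{-1866} + \frac{1473}{1323} = \left(-419\right) \left(- \frac{1}{1866}\right) + 1473 \cdot \frac{1}{1323} = \frac{419}{1866} + \frac{491}{441} = \frac{366995}{274302}$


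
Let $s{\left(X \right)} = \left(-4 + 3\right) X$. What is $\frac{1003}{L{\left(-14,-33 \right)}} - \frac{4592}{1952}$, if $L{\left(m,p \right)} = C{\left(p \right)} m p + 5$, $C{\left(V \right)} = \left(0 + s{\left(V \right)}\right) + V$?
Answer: $\frac{120931}{610} \approx 198.25$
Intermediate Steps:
$s{\left(X \right)} = - X$
$C{\left(V \right)} = 0$ ($C{\left(V \right)} = \left(0 - V\right) + V = - V + V = 0$)
$L{\left(m,p \right)} = 5$ ($L{\left(m,p \right)} = 0 m p + 5 = 0 p + 5 = 0 + 5 = 5$)
$\frac{1003}{L{\left(-14,-33 \right)}} - \frac{4592}{1952} = \frac{1003}{5} - \frac{4592}{1952} = 1003 \cdot \frac{1}{5} - \frac{287}{122} = \frac{1003}{5} - \frac{287}{122} = \frac{120931}{610}$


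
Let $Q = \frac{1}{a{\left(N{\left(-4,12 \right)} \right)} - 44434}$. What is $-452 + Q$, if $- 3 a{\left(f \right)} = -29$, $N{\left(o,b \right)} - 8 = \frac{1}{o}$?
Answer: $- \frac{60239399}{133273} \approx -452.0$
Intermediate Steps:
$N{\left(o,b \right)} = 8 + \frac{1}{o}$
$a{\left(f \right)} = \frac{29}{3}$ ($a{\left(f \right)} = \left(- \frac{1}{3}\right) \left(-29\right) = \frac{29}{3}$)
$Q = - \frac{3}{133273}$ ($Q = \frac{1}{\frac{29}{3} - 44434} = \frac{1}{- \frac{133273}{3}} = - \frac{3}{133273} \approx -2.251 \cdot 10^{-5}$)
$-452 + Q = -452 - \frac{3}{133273} = - \frac{60239399}{133273}$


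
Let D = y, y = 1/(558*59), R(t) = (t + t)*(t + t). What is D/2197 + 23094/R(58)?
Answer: 417595145263/243316888776 ≈ 1.7163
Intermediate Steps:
R(t) = 4*t² (R(t) = (2*t)*(2*t) = 4*t²)
y = 1/32922 ≈ 3.0375e-5
D = 1/32922 ≈ 3.0375e-5
D/2197 + 23094/R(58) = (1/32922)/2197 + 23094/((4*58²)) = (1/32922)*(1/2197) + 23094/((4*3364)) = 1/72329634 + 23094/13456 = 1/72329634 + 23094*(1/13456) = 1/72329634 + 11547/6728 = 417595145263/243316888776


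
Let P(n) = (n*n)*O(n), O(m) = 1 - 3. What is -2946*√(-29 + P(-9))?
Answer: -2946*I*√191 ≈ -40715.0*I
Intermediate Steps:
O(m) = -2
P(n) = -2*n² (P(n) = (n*n)*(-2) = n²*(-2) = -2*n²)
-2946*√(-29 + P(-9)) = -2946*√(-29 - 2*(-9)²) = -2946*√(-29 - 2*81) = -2946*√(-29 - 162) = -2946*I*√191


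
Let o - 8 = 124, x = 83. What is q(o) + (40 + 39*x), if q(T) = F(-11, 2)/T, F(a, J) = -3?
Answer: 144187/44 ≈ 3277.0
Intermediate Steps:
o = 132 (o = 8 + 124 = 132)
q(T) = -3/T
q(o) + (40 + 39*x) = -3/132 + (40 + 39*83) = -3*1/132 + (40 + 3237) = -1/44 + 3277 = 144187/44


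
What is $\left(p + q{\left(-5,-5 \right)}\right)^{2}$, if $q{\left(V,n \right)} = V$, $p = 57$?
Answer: $2704$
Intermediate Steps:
$\left(p + q{\left(-5,-5 \right)}\right)^{2} = \left(57 - 5\right)^{2} = 52^{2} = 2704$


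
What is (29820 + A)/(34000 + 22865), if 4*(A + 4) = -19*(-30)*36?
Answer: 34946/56865 ≈ 0.61454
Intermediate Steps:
A = 5126 (A = -4 + (-19*(-30)*36)/4 = -4 + (570*36)/4 = -4 + (¼)*20520 = -4 + 5130 = 5126)
(29820 + A)/(34000 + 22865) = (29820 + 5126)/(34000 + 22865) = 34946/56865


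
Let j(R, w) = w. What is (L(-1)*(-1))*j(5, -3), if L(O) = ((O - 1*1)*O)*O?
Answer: -6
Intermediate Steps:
L(O) = O²*(-1 + O) (L(O) = ((O - 1)*O)*O = ((-1 + O)*O)*O = (O*(-1 + O))*O = O²*(-1 + O))
(L(-1)*(-1))*j(5, -3) = (((-1)²*(-1 - 1))*(-1))*(-3) = ((1*(-2))*(-1))*(-3) = -2*(-1)*(-3) = 2*(-3) = -6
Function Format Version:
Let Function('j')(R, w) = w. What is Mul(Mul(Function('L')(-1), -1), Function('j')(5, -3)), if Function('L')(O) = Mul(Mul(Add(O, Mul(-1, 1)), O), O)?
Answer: -6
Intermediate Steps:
Function('L')(O) = Mul(Pow(O, 2), Add(-1, O)) (Function('L')(O) = Mul(Mul(Add(O, -1), O), O) = Mul(Mul(Add(-1, O), O), O) = Mul(Mul(O, Add(-1, O)), O) = Mul(Pow(O, 2), Add(-1, O)))
Mul(Mul(Function('L')(-1), -1), Function('j')(5, -3)) = Mul(Mul(Mul(Pow(-1, 2), Add(-1, -1)), -1), -3) = Mul(Mul(Mul(1, -2), -1), -3) = Mul(Mul(-2, -1), -3) = Mul(2, -3) = -6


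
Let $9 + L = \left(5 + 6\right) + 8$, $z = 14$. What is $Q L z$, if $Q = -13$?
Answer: $-1820$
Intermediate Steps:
$L = 10$ ($L = -9 + \left(\left(5 + 6\right) + 8\right) = -9 + \left(11 + 8\right) = -9 + 19 = 10$)
$Q L z = \left(-13\right) 10 \cdot 14 = \left(-130\right) 14 = -1820$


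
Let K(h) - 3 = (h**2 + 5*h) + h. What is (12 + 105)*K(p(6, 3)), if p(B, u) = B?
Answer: 8775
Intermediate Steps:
K(h) = 3 + h**2 + 6*h (K(h) = 3 + ((h**2 + 5*h) + h) = 3 + (h**2 + 6*h) = 3 + h**2 + 6*h)
(12 + 105)*K(p(6, 3)) = (12 + 105)*(3 + 6**2 + 6*6) = 117*(3 + 36 + 36) = 117*75 = 8775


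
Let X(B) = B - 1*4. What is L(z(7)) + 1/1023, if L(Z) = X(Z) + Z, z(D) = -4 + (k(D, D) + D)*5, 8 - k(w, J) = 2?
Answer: 120715/1023 ≈ 118.00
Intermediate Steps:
k(w, J) = 6 (k(w, J) = 8 - 1*2 = 8 - 2 = 6)
z(D) = 26 + 5*D (z(D) = -4 + (6 + D)*5 = -4 + (30 + 5*D) = 26 + 5*D)
X(B) = -4 + B (X(B) = B - 4 = -4 + B)
L(Z) = -4 + 2*Z (L(Z) = (-4 + Z) + Z = -4 + 2*Z)
L(z(7)) + 1/1023 = (-4 + 2*(26 + 5*7)) + 1/1023 = (-4 + 2*(26 + 35)) + 1/1023 = (-4 + 2*61) + 1/1023 = (-4 + 122) + 1/1023 = 118 + 1/1023 = 120715/1023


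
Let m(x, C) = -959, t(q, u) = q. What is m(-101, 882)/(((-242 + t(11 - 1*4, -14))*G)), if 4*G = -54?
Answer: -1918/6345 ≈ -0.30229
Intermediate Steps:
G = -27/2 (G = (¼)*(-54) = -27/2 ≈ -13.500)
m(-101, 882)/(((-242 + t(11 - 1*4, -14))*G)) = -959*(-2/(27*(-242 + (11 - 1*4)))) = -959*(-2/(27*(-242 + (11 - 4)))) = -959*(-2/(27*(-242 + 7))) = -959/((-235*(-27/2))) = -959/6345/2 = -959*2/6345 = -1918/6345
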